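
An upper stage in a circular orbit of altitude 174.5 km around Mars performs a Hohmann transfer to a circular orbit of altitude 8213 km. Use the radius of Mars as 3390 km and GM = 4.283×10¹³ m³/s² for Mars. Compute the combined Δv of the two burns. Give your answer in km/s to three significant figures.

Δv_total ≈ 1.43 km/s

r₁ = 3390 + 174.5 = 3564.5 km = 3.5645×10⁶ m.
r₂ = 3390 + 8213 = 11603 km = 1.1603×10⁷ m.
Transfer ellipse a_t = (r₁ + r₂)/2 = 7.584×10⁶ m.
At r₁: circular v_c1 = √(μ/r₁) = 3466 m/s; transfer-periapsis v_p = √[μ(2/r₁ − 1/a_t)] = 4288 m/s.
Δv₁ = v_p − v_c1 = 821.3 m/s.
At r₂: circular v_c2 = √(μ/r₂) = 1921 m/s; transfer-apoapsis v_a = √[μ(2/r₂ − 1/a_t)] = 1317 m/s.
Δv₂ = v_c2 − v_a = 604.1 m/s.
Total Δv = Δv₁ + Δv₂ = 1425 m/s = 1.425 km/s.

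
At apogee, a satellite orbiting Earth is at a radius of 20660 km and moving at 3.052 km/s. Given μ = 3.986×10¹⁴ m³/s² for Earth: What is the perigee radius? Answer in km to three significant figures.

perigee radius ≈ 6570 km

r_a = 2.066×10⁷ m.
Specific energy ε = v²/2 − μ/r = -1.464×10⁷ J/kg, so a = −μ/(2ε) = 1.362×10⁷ m.
The apsides satisfy r_p + r_a = 2a, so the perigee radius is 2a − r_a = 6.574×10⁶ m = 6574.3 km.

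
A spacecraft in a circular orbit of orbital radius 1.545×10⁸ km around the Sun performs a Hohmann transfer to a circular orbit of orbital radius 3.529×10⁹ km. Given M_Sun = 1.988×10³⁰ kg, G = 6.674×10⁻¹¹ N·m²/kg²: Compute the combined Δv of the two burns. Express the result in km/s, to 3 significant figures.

Δv_total ≈ 15.6 km/s

μ = GM = 6.674×10⁻¹¹ × 1.988×10³⁰ = 1.327×10²⁰ m³/s².
r₁ = 1.545×10⁸ km = 1.545×10¹¹ m.
r₂ = 3.529×10⁹ km = 3.529×10¹² m.
Transfer ellipse a_t = (r₁ + r₂)/2 = 1.842×10¹² m.
At r₁: circular v_c1 = √(μ/r₁) = 29300 m/s; transfer-perihelion v_p = √[μ(2/r₁ − 1/a_t)] = 40560 m/s.
Δv₁ = v_p − v_c1 = 11260 m/s.
At r₂: circular v_c2 = √(μ/r₂) = 6132 m/s; transfer-aphelion v_a = √[μ(2/r₂ − 1/a_t)] = 1776 m/s.
Δv₂ = v_c2 − v_a = 4356 m/s.
Total Δv = Δv₁ + Δv₂ = 15620 m/s = 15.62 km/s.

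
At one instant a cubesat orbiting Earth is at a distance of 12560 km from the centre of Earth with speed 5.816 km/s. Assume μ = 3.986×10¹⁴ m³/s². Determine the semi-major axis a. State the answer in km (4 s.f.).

r = 1.256×10⁷ m.
Vis-viva rearranged: 1/a = 2/r − v²/μ = 1.592×10⁻⁷ − 8.486×10⁻⁸ = 7.437×10⁻⁸ m⁻¹.
a = 1.345×10⁷ m = 13446 km.

a ≈ 13450 km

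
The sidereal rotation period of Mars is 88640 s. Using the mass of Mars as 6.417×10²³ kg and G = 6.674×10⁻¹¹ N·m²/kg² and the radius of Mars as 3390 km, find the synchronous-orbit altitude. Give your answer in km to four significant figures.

μ = GM = 6.674×10⁻¹¹ × 6.417×10²³ = 4.283×10¹³ m³/s².
A synchronous orbit has period T, so by Kepler's third law a = (μT²/4π²)^(1/3).
μT²/4π² = 4.283×10¹³ × (8.864×10⁴)² / 39.48 = 8.524×10²¹ m³.
a = 2.043×10⁷ m = 20427 km.
Altitude h = a − R = 20427 − 3390 = 17037 km.

h_sync ≈ 17040 km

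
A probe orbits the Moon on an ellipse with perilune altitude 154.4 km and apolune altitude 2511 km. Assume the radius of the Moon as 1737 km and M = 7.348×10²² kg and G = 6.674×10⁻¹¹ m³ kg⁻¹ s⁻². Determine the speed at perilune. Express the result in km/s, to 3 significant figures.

v ≈ 1.89 km/s

μ = GM = 6.674×10⁻¹¹ × 7.348×10²² = 4.904×10¹² m³/s².
r_p = 1737 + 154.4 = 1891.4 km = 1.8914×10⁶ m.
r_a = 1737 + 2511 = 4248.0 km = 4.2480×10⁶ m.
Semi-major axis a = (r_p + r_a)/2 = 3069.7 km = 3.070×10⁶ m.
Vis-viva: v² = μ(2/r − 1/a) = 4.904×10¹² × (1.057×10⁻⁶ − 3.258×10⁻⁷) = 3.588×10⁶ m²/s².
v = 1894 m/s = 1.894 km/s.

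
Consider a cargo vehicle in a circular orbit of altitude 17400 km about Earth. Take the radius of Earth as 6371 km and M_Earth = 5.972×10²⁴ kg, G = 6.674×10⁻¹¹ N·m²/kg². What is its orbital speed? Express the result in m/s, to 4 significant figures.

μ = GM = 6.674×10⁻¹¹ × 5.972×10²⁴ = 3.986×10¹⁴ m³/s².
r = 6371 + 17400 = 23771 km = 2.3771×10⁷ m.
For a circular orbit v = √(μ/r) = √(3.986×10¹⁴ / 2.377×10⁷) = √(1.677×10⁷) = 4095 m/s.

v ≈ 4095 m/s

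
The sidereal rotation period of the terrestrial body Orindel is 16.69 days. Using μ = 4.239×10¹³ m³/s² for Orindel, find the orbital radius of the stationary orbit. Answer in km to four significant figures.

r_sync ≈ 1.307×10⁵ km

T = 16.69 days = 1.442×10⁶ s.
A synchronous orbit has period T, so by Kepler's third law a = (μT²/4π²)^(1/3).
μT²/4π² = 4.239×10¹³ × (1.442×10⁶)² / 39.48 = 2.233×10²⁴ m³.
a = 1.307×10⁸ m = 1.3070×10⁵ km.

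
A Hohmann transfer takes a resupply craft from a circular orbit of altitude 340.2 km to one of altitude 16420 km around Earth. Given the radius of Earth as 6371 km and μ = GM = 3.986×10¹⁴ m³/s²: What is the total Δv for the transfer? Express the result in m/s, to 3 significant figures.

Δv_total ≈ 3230 m/s

r₁ = 6371 + 340.2 = 6711.2 km = 6.7112×10⁶ m.
r₂ = 6371 + 16420 = 22791 km = 2.2791×10⁷ m.
Transfer ellipse a_t = (r₁ + r₂)/2 = 1.475×10⁷ m.
At r₁: circular v_c1 = √(μ/r₁) = 7707 m/s; transfer-perigee v_p = √[μ(2/r₁ − 1/a_t)] = 9579 m/s.
Δv₁ = v_p − v_c1 = 1873 m/s.
At r₂: circular v_c2 = √(μ/r₂) = 4182 m/s; transfer-apogee v_a = √[μ(2/r₂ − 1/a_t)] = 2821 m/s.
Δv₂ = v_c2 − v_a = 1361 m/s.
Total Δv = Δv₁ + Δv₂ = 3234 m/s.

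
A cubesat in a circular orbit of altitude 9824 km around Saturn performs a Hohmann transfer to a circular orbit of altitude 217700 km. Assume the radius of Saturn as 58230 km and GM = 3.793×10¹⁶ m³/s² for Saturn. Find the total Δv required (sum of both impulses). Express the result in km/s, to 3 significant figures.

r₁ = 58230 + 9824 = 68054 km = 6.8054×10⁷ m.
r₂ = 58230 + 217700 = 275930 km = 2.7593×10⁸ m.
Transfer ellipse a_t = (r₁ + r₂)/2 = 1.720×10⁸ m.
At r₁: circular v_c1 = √(μ/r₁) = 23610 m/s; transfer-perikrone v_p = √[μ(2/r₁ − 1/a_t)] = 29900 m/s.
Δv₁ = v_p − v_c1 = 6294 m/s.
At r₂: circular v_c2 = √(μ/r₂) = 11720 m/s; transfer-apokrone v_a = √[μ(2/r₂ − 1/a_t)] = 7375 m/s.
Δv₂ = v_c2 − v_a = 4349 m/s.
Total Δv = Δv₁ + Δv₂ = 10640 m/s = 10.64 km/s.

Δv_total ≈ 10.6 km/s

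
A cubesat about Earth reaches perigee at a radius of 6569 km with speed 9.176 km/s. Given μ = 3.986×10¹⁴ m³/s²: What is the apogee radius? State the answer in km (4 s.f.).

apogee radius ≈ 14880 km

r_p = 6.569×10⁶ m.
Specific energy ε = v²/2 − μ/r = -1.858×10⁷ J/kg, so a = −μ/(2ε) = 1.073×10⁷ m.
The apsides satisfy r_p + r_a = 2a, so the apogee radius is 2a − r_p = 1.488×10⁷ m = 14885 km.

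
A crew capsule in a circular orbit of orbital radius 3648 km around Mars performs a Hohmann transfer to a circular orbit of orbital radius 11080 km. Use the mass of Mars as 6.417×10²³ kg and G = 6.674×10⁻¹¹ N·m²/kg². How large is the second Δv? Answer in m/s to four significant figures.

Δv ≈ 582.3 m/s

μ = GM = 6.674×10⁻¹¹ × 6.417×10²³ = 4.283×10¹³ m³/s².
r₁ = 3648 km = 3.648×10⁶ m.
r₂ = 11080 km = 1.108×10⁷ m.
Transfer ellipse a_t = (r₁ + r₂)/2 = 7.364×10⁶ m.
At r₁: circular v_c1 = √(μ/r₁) = 3426 m/s; transfer-periapsis v_p = √[μ(2/r₁ − 1/a_t)] = 4203 m/s.
At r₂: circular v_c2 = √(μ/r₂) = 1966 m/s; transfer-apoapsis v_a = √[μ(2/r₂ − 1/a_t)] = 1384 m/s.
Δv₂ = v_c2 − v_a = 582.3 m/s.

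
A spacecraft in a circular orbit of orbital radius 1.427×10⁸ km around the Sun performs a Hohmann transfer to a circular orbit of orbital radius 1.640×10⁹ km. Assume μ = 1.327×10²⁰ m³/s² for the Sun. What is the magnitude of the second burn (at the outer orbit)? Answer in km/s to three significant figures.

Δv ≈ 5.40 km/s

r₁ = 1.427×10⁸ km = 1.427×10¹¹ m.
r₂ = 1.640×10⁹ km = 1.640×10¹² m.
Transfer ellipse a_t = (r₁ + r₂)/2 = 8.914×10¹¹ m.
At r₁: circular v_c1 = √(μ/r₁) = 30490 m/s; transfer-perihelion v_p = √[μ(2/r₁ − 1/a_t)] = 41360 m/s.
At r₂: circular v_c2 = √(μ/r₂) = 8995 m/s; transfer-aphelion v_a = √[μ(2/r₂ − 1/a_t)] = 3599 m/s.
Δv₂ = v_c2 − v_a = 5396 m/s.
= 5.396 km/s.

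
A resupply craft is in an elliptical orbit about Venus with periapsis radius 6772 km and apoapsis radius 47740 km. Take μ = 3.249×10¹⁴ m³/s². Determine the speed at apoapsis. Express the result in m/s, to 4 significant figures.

Semi-major axis a = (r_p + r_a)/2 = 27256 km = 2.726×10⁷ m.
Vis-viva: v² = μ(2/r − 1/a) = 3.249×10¹⁴ × (4.189×10⁻⁸ − 3.669×10⁻⁸) = 1.691×10⁶ m²/s².
v = 1300 m/s.

v ≈ 1300 m/s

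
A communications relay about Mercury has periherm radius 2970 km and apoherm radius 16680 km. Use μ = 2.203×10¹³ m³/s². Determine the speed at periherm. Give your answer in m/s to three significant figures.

Semi-major axis a = (r_p + r_a)/2 = 9825.0 km = 9.825×10⁶ m.
Vis-viva: v² = μ(2/r − 1/a) = 2.203×10¹³ × (6.734×10⁻⁷ − 1.018×10⁻⁷) = 1.259×10⁷ m²/s².
v = 3549 m/s.

v ≈ 3550 m/s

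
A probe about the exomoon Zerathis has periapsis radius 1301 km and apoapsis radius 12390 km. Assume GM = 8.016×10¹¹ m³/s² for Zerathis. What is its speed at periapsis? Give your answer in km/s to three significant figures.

v ≈ 1.06 km/s

Semi-major axis a = (r_p + r_a)/2 = 6845.5 km = 6.846×10⁶ m.
Vis-viva: v² = μ(2/r − 1/a) = 8.016×10¹¹ × (1.537×10⁻⁶ − 1.461×10⁻⁷) = 1.115×10⁶ m²/s².
v = 1056 m/s = 1.056 km/s.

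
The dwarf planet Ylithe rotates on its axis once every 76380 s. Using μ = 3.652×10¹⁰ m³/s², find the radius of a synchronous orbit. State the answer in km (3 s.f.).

r_sync ≈ 1750 km

A synchronous orbit has period T, so by Kepler's third law a = (μT²/4π²)^(1/3).
μT²/4π² = 3.652×10¹⁰ × (7.638×10⁴)² / 39.48 = 5.397×10¹⁸ m³.
a = 1.754×10⁶ m = 1754.1 km.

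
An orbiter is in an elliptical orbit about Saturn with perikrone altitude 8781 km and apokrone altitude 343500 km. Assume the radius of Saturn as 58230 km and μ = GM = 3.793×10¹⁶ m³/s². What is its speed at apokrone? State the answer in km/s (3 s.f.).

v ≈ 5.20 km/s

r_p = 58230 + 8781 = 67011 km = 6.7011×10⁷ m.
r_a = 58230 + 343500 = 401730 km = 4.0173×10⁸ m.
Semi-major axis a = (r_p + r_a)/2 = 2.3437×10⁵ km = 2.344×10⁸ m.
Vis-viva: v² = μ(2/r − 1/a) = 3.793×10¹⁶ × (4.978×10⁻⁹ − 4.267×10⁻⁹) = 2.700×10⁷ m²/s².
v = 5196 m/s = 5.196 km/s.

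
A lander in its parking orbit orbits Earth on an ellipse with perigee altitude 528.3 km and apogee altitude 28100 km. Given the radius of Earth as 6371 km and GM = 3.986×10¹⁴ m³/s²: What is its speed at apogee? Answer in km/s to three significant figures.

r_p = 6371 + 528.3 = 6899.3 km = 6.8993×10⁶ m.
r_a = 6371 + 28100 = 34471 km = 3.4471×10⁷ m.
Semi-major axis a = (r_p + r_a)/2 = 20685 km = 2.069×10⁷ m.
Vis-viva: v² = μ(2/r − 1/a) = 3.986×10¹⁴ × (5.802×10⁻⁸ − 4.834×10⁻⁸) = 3.857×10⁶ m²/s².
v = 1964 m/s = 1.964 km/s.

v ≈ 1.96 km/s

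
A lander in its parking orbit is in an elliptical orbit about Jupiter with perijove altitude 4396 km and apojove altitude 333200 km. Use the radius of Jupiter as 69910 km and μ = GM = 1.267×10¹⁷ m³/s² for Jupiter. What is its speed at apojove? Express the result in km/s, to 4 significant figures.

r_p = 69910 + 4396 = 74306 km = 7.4306×10⁷ m.
r_a = 69910 + 333200 = 403110 km = 4.0311×10⁸ m.
Semi-major axis a = (r_p + r_a)/2 = 2.3871×10⁵ km = 2.387×10⁸ m.
Vis-viva: v² = μ(2/r − 1/a) = 1.267×10¹⁷ × (4.961×10⁻⁹ − 4.189×10⁻⁹) = 9.784×10⁷ m²/s².
v = 9891 m/s = 9.891 km/s.

v ≈ 9.891 km/s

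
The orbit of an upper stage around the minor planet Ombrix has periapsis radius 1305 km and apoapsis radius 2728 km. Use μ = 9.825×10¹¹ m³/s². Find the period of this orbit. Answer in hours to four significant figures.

Semi-major axis a = (r_p + r_a)/2 = (1305.0 + 2728.0)/2 = 2016.5 km = 2.016×10⁶ m.
By Kepler's third law T = 2π√(a³/μ) = 2π × 2.889×10³ = 1.815×10⁴ s.
= 5.042 hours.

T ≈ 5.042 hours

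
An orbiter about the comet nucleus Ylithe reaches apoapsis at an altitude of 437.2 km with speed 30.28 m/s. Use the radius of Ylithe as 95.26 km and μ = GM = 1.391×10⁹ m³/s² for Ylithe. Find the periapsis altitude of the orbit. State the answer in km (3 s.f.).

r_a = 95.26 + 437.2 = 532.46 km = 5.325×10⁵ m.
Specific energy ε = v²/2 − μ/r = -2.154×10³ J/kg, so a = −μ/(2ε) = 3.229×10⁵ m.
The apsides satisfy r_p + r_a = 2a, so the periapsis radius is 2a − r_a = 1.133×10⁵ m = 113.33 km.
Periapsis altitude = 113.33 − 95.26 = 18.066 km.

periapsis altitude ≈ 18.1 km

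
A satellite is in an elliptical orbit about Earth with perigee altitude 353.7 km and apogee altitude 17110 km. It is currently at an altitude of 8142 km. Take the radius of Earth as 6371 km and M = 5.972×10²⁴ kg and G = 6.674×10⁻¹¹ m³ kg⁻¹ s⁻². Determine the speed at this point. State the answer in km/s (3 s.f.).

v ≈ 5.34 km/s

μ = GM = 6.674×10⁻¹¹ × 5.972×10²⁴ = 3.986×10¹⁴ m³/s².
r_p = 6371 + 353.7 = 6724.7 km = 6.7247×10⁶ m.
r_a = 6371 + 17110 = 23481 km = 2.3481×10⁷ m.
r = 6371 + 8142 = 14513 km = 1.451×10⁷ m.
Semi-major axis a = (r_p + r_a)/2 = 15103 km = 1.510×10⁷ m.
Vis-viva: v² = μ(2/r − 1/a) = 3.986×10¹⁴ × (1.378×10⁻⁷ − 6.621×10⁻⁸) = 2.854×10⁷ m²/s².
v = 5342 m/s = 5.342 km/s.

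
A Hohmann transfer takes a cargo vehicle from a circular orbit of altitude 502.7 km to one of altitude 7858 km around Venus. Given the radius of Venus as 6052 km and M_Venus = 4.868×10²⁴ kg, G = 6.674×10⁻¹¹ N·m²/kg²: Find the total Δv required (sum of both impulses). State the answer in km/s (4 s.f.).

Δv_total ≈ 2.133 km/s

μ = GM = 6.674×10⁻¹¹ × 4.868×10²⁴ = 3.249×10¹⁴ m³/s².
r₁ = 6052 + 502.7 = 6554.7 km = 6.5547×10⁶ m.
r₂ = 6052 + 7858 = 13910 km = 1.3910×10⁷ m.
Transfer ellipse a_t = (r₁ + r₂)/2 = 1.023×10⁷ m.
At r₁: circular v_c1 = √(μ/r₁) = 7040 m/s; transfer-periapsis v_p = √[μ(2/r₁ − 1/a_t)] = 8209 m/s.
Δv₁ = v_p − v_c1 = 1168 m/s.
At r₂: circular v_c2 = √(μ/r₂) = 4833 m/s; transfer-apoapsis v_a = √[μ(2/r₂ − 1/a_t)] = 3868 m/s.
Δv₂ = v_c2 − v_a = 964.8 m/s.
Total Δv = Δv₁ + Δv₂ = 2133 m/s = 2.133 km/s.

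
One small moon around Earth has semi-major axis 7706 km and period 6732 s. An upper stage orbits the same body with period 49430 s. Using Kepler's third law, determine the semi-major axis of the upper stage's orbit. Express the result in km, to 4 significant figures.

a₂ ≈ 29110 km

Kepler's third law: a³ ∝ T², so a₂ = a₁ (T₂/T₁)^(2/3).
T₂/T₁ = 7.343, (T₂/T₁)^(2/3) = 3.778.
a₂ = 7706 × 3.778 = 29110 km.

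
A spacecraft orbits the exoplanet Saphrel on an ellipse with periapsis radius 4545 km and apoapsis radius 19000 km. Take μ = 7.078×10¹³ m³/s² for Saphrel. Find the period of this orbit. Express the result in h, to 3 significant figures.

Semi-major axis a = (r_p + r_a)/2 = (4545.0 + 19000)/2 = 11772 km = 1.177×10⁷ m.
By Kepler's third law T = 2π√(a³/μ) = 2π × 4.801×10³ = 3.017×10⁴ s.
= 8.380 h.

T ≈ 8.38 h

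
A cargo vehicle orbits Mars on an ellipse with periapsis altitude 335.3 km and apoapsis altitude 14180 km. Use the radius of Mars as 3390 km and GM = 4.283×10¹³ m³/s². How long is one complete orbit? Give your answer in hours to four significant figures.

T ≈ 9.266 hours

r_p = 3390 + 335.3 = 3725.3 km = 3.7253×10⁶ m.
r_a = 3390 + 14180 = 17570 km = 1.7570×10⁷ m.
Semi-major axis a = (r_p + r_a)/2 = (3725.3 + 17570)/2 = 10648 km = 1.065×10⁷ m.
By Kepler's third law T = 2π√(a³/μ) = 2π × 5.309×10³ = 3.336×10⁴ s.
= 9.266 hours.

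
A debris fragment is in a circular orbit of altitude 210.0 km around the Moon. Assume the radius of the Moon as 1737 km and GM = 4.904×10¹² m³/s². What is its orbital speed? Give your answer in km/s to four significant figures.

r = 1737 + 210.0 = 1947.0 km = 1.9470×10⁶ m.
For a circular orbit v = √(μ/r) = √(4.904×10¹² / 1.947×10⁶) = √(2.519×10⁶) = 1587 m/s.
That is 1.587 km/s.

v ≈ 1.587 km/s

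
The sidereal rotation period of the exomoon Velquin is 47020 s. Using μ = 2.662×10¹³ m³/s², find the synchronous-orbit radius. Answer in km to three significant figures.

r_sync ≈ 11400 km

A synchronous orbit has period T, so by Kepler's third law a = (μT²/4π²)^(1/3).
μT²/4π² = 2.662×10¹³ × (4.702×10⁴)² / 39.48 = 1.491×10²¹ m³.
a = 1.142×10⁷ m = 11424 km.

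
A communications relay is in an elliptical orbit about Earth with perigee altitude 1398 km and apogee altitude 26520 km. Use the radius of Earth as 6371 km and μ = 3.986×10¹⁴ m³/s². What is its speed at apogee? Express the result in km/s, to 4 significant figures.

r_p = 6371 + 1398 = 7769.0 km = 7.7690×10⁶ m.
r_a = 6371 + 26520 = 32891 km = 3.2891×10⁷ m.
Semi-major axis a = (r_p + r_a)/2 = 20330 km = 2.033×10⁷ m.
Vis-viva: v² = μ(2/r − 1/a) = 3.986×10¹⁴ × (6.081×10⁻⁸ − 4.919×10⁻⁸) = 4.631×10⁶ m²/s².
v = 2152 m/s = 2.152 km/s.

v ≈ 2.152 km/s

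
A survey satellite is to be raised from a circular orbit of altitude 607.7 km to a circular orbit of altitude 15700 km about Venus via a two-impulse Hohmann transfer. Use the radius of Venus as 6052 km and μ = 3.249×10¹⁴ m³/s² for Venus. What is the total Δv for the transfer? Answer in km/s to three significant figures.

r₁ = 6052 + 607.7 = 6659.7 km = 6.6597×10⁶ m.
r₂ = 6052 + 15700 = 21752 km = 2.1752×10⁷ m.
Transfer ellipse a_t = (r₁ + r₂)/2 = 1.421×10⁷ m.
At r₁: circular v_c1 = √(μ/r₁) = 6985 m/s; transfer-periapsis v_p = √[μ(2/r₁ − 1/a_t)] = 8643 m/s.
Δv₁ = v_p − v_c1 = 1658 m/s.
At r₂: circular v_c2 = √(μ/r₂) = 3865 m/s; transfer-apoapsis v_a = √[μ(2/r₂ − 1/a_t)] = 2646 m/s.
Δv₂ = v_c2 − v_a = 1219 m/s.
Total Δv = Δv₁ + Δv₂ = 2877 m/s = 2.877 km/s.

Δv_total ≈ 2.88 km/s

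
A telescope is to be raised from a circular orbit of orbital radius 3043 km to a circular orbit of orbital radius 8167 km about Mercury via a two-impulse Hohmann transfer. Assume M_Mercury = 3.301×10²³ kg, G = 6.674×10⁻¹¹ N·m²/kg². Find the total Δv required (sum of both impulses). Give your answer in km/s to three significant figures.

μ = GM = 6.674×10⁻¹¹ × 3.301×10²³ = 2.203×10¹³ m³/s².
r₁ = 3043 km = 3.043×10⁶ m.
r₂ = 8167 km = 8.167×10⁶ m.
Transfer ellipse a_t = (r₁ + r₂)/2 = 5.605×10⁶ m.
At r₁: circular v_c1 = √(μ/r₁) = 2691 m/s; transfer-periherm v_p = √[μ(2/r₁ − 1/a_t)] = 3248 m/s.
Δv₁ = v_p − v_c1 = 557.2 m/s.
At r₂: circular v_c2 = √(μ/r₂) = 1642 m/s; transfer-apoherm v_a = √[μ(2/r₂ − 1/a_t)] = 1210 m/s.
Δv₂ = v_c2 − v_a = 432.2 m/s.
Total Δv = Δv₁ + Δv₂ = 989.5 m/s = 0.9895 km/s.

Δv_total ≈ 0.989 km/s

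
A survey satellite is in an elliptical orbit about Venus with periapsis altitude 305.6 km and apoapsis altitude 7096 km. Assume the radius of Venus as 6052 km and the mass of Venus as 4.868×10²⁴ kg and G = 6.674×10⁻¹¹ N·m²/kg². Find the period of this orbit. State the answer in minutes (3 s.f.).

μ = GM = 6.674×10⁻¹¹ × 4.868×10²⁴ = 3.249×10¹⁴ m³/s².
r_p = 6052 + 305.6 = 6357.6 km = 6.3576×10⁶ m.
r_a = 6052 + 7096 = 13148 km = 1.3148×10⁷ m.
Semi-major axis a = (r_p + r_a)/2 = (6357.6 + 13148)/2 = 9752.8 km = 9.753×10⁶ m.
By Kepler's third law T = 2π√(a³/μ) = 2π × 1.690×10³ = 1.062×10⁴ s.
= 177.0 minutes.

T ≈ 177 minutes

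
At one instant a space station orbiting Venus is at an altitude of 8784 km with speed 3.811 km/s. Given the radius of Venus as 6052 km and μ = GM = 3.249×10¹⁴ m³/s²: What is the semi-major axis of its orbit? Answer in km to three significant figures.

r = 6052 + 8784 = 14836 km = 1.484×10⁷ m.
Vis-viva rearranged: 1/a = 2/r − v²/μ = 1.348×10⁻⁷ − 4.470×10⁻⁸ = 9.011×10⁻⁸ m⁻¹.
a = 1.110×10⁷ m = 11098 km.

a ≈ 11100 km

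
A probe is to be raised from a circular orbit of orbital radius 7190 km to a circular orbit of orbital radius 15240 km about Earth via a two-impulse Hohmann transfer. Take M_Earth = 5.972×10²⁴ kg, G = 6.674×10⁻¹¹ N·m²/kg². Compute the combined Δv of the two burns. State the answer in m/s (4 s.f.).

μ = GM = 6.674×10⁻¹¹ × 5.972×10²⁴ = 3.986×10¹⁴ m³/s².
r₁ = 7190 km = 7.190×10⁶ m.
r₂ = 15240 km = 1.524×10⁷ m.
Transfer ellipse a_t = (r₁ + r₂)/2 = 1.122×10⁷ m.
At r₁: circular v_c1 = √(μ/r₁) = 7445 m/s; transfer-perigee v_p = √[μ(2/r₁ − 1/a_t)] = 8679 m/s.
Δv₁ = v_p − v_c1 = 1234 m/s.
At r₂: circular v_c2 = √(μ/r₂) = 5114 m/s; transfer-apogee v_a = √[μ(2/r₂ − 1/a_t)] = 4095 m/s.
Δv₂ = v_c2 − v_a = 1019 m/s.
Total Δv = Δv₁ + Δv₂ = 2253 m/s.

Δv_total ≈ 2253 m/s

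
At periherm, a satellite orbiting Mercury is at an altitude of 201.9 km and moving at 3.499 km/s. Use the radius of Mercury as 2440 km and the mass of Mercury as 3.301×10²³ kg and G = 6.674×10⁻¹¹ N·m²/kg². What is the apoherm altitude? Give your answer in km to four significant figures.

apoherm altitude ≈ 4853 km

μ = GM = 6.674×10⁻¹¹ × 3.301×10²³ = 2.203×10¹³ m³/s².
r_p = 2440 + 201.9 = 2641.9 km = 2.642×10⁶ m.
Specific energy ε = v²/2 − μ/r = -2.218×10⁶ J/kg, so a = −μ/(2ε) = 4.967×10⁶ m.
The apsides satisfy r_p + r_a = 2a, so the apoherm radius is 2a − r_p = 7.293×10⁶ m = 7293.0 km.
Apoherm altitude = 7293.0 − 2440 = 4853.0 km.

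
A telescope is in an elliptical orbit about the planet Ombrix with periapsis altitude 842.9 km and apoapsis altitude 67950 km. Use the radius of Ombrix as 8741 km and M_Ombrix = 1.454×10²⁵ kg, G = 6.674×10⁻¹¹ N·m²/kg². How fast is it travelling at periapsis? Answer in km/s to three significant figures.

v ≈ 13.4 km/s

μ = GM = 6.674×10⁻¹¹ × 1.454×10²⁵ = 9.704×10¹⁴ m³/s².
r_p = 8741 + 842.9 = 9583.9 km = 9.5839×10⁶ m.
r_a = 8741 + 67950 = 76691 km = 7.6691×10⁷ m.
Semi-major axis a = (r_p + r_a)/2 = 43137 km = 4.314×10⁷ m.
Vis-viva: v² = μ(2/r − 1/a) = 9.704×10¹⁴ × (2.087×10⁻⁷ − 2.318×10⁻⁸) = 1.800×10⁸ m²/s².
v = 13420 m/s = 13.42 km/s.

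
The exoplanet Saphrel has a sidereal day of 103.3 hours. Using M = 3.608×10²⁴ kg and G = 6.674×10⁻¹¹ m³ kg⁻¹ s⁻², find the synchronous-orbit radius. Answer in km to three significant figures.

μ = GM = 6.674×10⁻¹¹ × 3.608×10²⁴ = 2.408×10¹⁴ m³/s².
T = 103.3 hours = 3.719×10⁵ s.
A synchronous orbit has period T, so by Kepler's third law a = (μT²/4π²)^(1/3).
μT²/4π² = 2.408×10¹⁴ × (3.719×10⁵)² / 39.48 = 8.435×10²³ m³.
a = 9.449×10⁷ m = 94486 km.

r_sync ≈ 94500 km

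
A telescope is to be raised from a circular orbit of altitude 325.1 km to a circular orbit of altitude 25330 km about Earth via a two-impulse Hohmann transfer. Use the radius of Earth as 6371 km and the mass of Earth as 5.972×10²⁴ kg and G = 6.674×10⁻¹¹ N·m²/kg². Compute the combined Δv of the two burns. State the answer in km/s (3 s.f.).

Δv_total ≈ 3.65 km/s

μ = GM = 6.674×10⁻¹¹ × 5.972×10²⁴ = 3.986×10¹⁴ m³/s².
r₁ = 6371 + 325.1 = 6696.1 km = 6.6961×10⁶ m.
r₂ = 6371 + 25330 = 31701 km = 3.1701×10⁷ m.
Transfer ellipse a_t = (r₁ + r₂)/2 = 1.920×10⁷ m.
At r₁: circular v_c1 = √(μ/r₁) = 7715 m/s; transfer-perigee v_p = √[μ(2/r₁ − 1/a_t)] = 9914 m/s.
Δv₁ = v_p − v_c1 = 2199 m/s.
At r₂: circular v_c2 = √(μ/r₂) = 3546 m/s; transfer-apogee v_a = √[μ(2/r₂ − 1/a_t)] = 2094 m/s.
Δv₂ = v_c2 − v_a = 1452 m/s.
Total Δv = Δv₁ + Δv₂ = 3651 m/s = 3.651 km/s.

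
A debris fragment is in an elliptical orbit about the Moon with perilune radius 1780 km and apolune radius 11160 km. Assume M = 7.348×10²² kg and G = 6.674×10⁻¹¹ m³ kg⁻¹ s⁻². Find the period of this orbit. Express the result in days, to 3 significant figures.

T ≈ 0.54 days

μ = GM = 6.674×10⁻¹¹ × 7.348×10²² = 4.904×10¹² m³/s².
Semi-major axis a = (r_p + r_a)/2 = (1780.0 + 11160)/2 = 6470.0 km = 6.470×10⁶ m.
By Kepler's third law T = 2π√(a³/μ) = 2π × 7.432×10³ = 4.669×10⁴ s.
= 0.5404 days.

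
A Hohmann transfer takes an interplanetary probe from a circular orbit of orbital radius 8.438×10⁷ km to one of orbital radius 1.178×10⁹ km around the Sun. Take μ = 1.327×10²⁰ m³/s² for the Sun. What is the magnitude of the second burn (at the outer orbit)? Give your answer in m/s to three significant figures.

r₁ = 8.438×10⁷ km = 8.438×10¹⁰ m.
r₂ = 1.178×10⁹ km = 1.178×10¹² m.
Transfer ellipse a_t = (r₁ + r₂)/2 = 6.312×10¹¹ m.
At r₁: circular v_c1 = √(μ/r₁) = 39660 m/s; transfer-perihelion v_p = √[μ(2/r₁ − 1/a_t)] = 54180 m/s.
At r₂: circular v_c2 = √(μ/r₂) = 10610 m/s; transfer-aphelion v_a = √[μ(2/r₂ − 1/a_t)] = 3881 m/s.
Δv₂ = v_c2 − v_a = 6733 m/s.

Δv ≈ 6730 m/s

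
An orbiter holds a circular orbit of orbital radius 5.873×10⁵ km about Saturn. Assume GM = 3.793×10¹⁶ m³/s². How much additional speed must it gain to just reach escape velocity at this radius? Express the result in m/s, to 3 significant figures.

Δv ≈ 3330 m/s

r = 5.873×10⁵ km = 5.873×10⁸ m.
Circular speed v_c = √(μ/r) = 8036 m/s.
Escape speed v_esc = √(2μ/r) = √2 × v_c = 11370 m/s.
Δv = v_esc − v_c = 3329 m/s.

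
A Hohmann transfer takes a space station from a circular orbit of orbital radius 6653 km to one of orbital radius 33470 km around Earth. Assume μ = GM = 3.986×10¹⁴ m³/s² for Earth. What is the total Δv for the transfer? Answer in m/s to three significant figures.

r₁ = 6653 km = 6.653×10⁶ m.
r₂ = 33470 km = 3.347×10⁷ m.
Transfer ellipse a_t = (r₁ + r₂)/2 = 2.006×10⁷ m.
At r₁: circular v_c1 = √(μ/r₁) = 7740 m/s; transfer-perigee v_p = √[μ(2/r₁ − 1/a_t)] = 9998 m/s.
Δv₁ = v_p − v_c1 = 2257 m/s.
At r₂: circular v_c2 = √(μ/r₂) = 3451 m/s; transfer-apogee v_a = √[μ(2/r₂ − 1/a_t)] = 1987 m/s.
Δv₂ = v_c2 − v_a = 1464 m/s.
Total Δv = Δv₁ + Δv₂ = 3721 m/s.

Δv_total ≈ 3720 m/s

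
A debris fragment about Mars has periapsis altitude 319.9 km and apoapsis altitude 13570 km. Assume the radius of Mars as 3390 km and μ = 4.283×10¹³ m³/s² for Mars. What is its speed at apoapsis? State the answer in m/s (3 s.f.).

v ≈ 952 m/s

r_p = 3390 + 319.9 = 3709.9 km = 3.7099×10⁶ m.
r_a = 3390 + 13570 = 16960 km = 1.6960×10⁷ m.
Semi-major axis a = (r_p + r_a)/2 = 10335 km = 1.033×10⁷ m.
Vis-viva: v² = μ(2/r − 1/a) = 4.283×10¹³ × (1.179×10⁻⁷ − 9.676×10⁻⁸) = 9.065×10⁵ m²/s².
v = 952.1 m/s.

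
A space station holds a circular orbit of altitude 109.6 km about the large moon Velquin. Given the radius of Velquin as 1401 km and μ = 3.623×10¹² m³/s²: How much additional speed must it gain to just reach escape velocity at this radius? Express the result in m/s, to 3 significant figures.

Δv ≈ 641 m/s

r = 1401 + 109.6 = 1510.6 km = 1.5106×10⁶ m.
Circular speed v_c = √(μ/r) = 1549 m/s.
Escape speed v_esc = √(2μ/r) = √2 × v_c = 2190 m/s.
Δv = v_esc − v_c = 641.5 m/s.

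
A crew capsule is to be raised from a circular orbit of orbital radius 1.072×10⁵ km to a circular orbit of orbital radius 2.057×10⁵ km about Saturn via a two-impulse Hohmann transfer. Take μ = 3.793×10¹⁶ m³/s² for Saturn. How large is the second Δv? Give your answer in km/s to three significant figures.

Δv ≈ 2.34 km/s

r₁ = 1.072×10⁵ km = 1.072×10⁸ m.
r₂ = 2.057×10⁵ km = 2.057×10⁸ m.
Transfer ellipse a_t = (r₁ + r₂)/2 = 1.564×10⁸ m.
At r₁: circular v_c1 = √(μ/r₁) = 18810 m/s; transfer-perikrone v_p = √[μ(2/r₁ − 1/a_t)] = 21570 m/s.
At r₂: circular v_c2 = √(μ/r₂) = 13580 m/s; transfer-apokrone v_a = √[μ(2/r₂ − 1/a_t)] = 11240 m/s.
Δv₂ = v_c2 − v_a = 2339 m/s.
= 2.339 km/s.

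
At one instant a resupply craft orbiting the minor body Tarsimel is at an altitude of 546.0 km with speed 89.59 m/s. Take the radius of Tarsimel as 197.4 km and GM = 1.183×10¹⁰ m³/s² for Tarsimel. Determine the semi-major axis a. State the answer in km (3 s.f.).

a ≈ 497 km

r = 197.4 + 546.0 = 743.40 km = 7.434×10⁵ m.
Specific orbital energy ε = v²/2 − μ/r = (89.59)²/2 − 1.183×10¹⁰/7.434×10⁵ = -1.190×10⁴ J/kg.
Since ε = −μ/(2a), a = −μ/(2ε) = 4.971×10⁵ m = 497.05 km.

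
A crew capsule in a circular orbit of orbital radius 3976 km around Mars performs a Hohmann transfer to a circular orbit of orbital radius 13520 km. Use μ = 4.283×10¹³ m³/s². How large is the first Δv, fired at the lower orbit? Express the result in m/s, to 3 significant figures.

r₁ = 3976 km = 3.976×10⁶ m.
r₂ = 13520 km = 1.352×10⁷ m.
Transfer ellipse a_t = (r₁ + r₂)/2 = 8.748×10⁶ m.
At r₁: circular v_c1 = √(μ/r₁) = 3282 m/s; transfer-periapsis v_p = √[μ(2/r₁ − 1/a_t)] = 4080 m/s.
Δv₁ = v_p − v_c1 = 798.1 m/s.

Δv ≈ 798 m/s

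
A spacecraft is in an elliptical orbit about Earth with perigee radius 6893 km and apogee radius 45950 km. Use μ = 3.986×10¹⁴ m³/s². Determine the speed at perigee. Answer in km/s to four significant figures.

Semi-major axis a = (r_p + r_a)/2 = 26422 km = 2.642×10⁷ m.
Vis-viva: v² = μ(2/r − 1/a) = 3.986×10¹⁴ × (2.901×10⁻⁷ − 3.785×10⁻⁸) = 1.006×10⁸ m²/s².
v = 10030 m/s = 10.03 km/s.

v ≈ 10.03 km/s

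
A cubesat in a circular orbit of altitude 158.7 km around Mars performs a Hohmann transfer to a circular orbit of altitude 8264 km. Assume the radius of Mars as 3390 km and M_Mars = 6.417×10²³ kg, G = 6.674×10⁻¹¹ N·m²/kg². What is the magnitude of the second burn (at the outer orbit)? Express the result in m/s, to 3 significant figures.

Δv ≈ 607 m/s

μ = GM = 6.674×10⁻¹¹ × 6.417×10²³ = 4.283×10¹³ m³/s².
r₁ = 3390 + 158.7 = 3548.7 km = 3.5487×10⁶ m.
r₂ = 3390 + 8264 = 11654 km = 1.1654×10⁷ m.
Transfer ellipse a_t = (r₁ + r₂)/2 = 7.601×10⁶ m.
At r₁: circular v_c1 = √(μ/r₁) = 3474 m/s; transfer-periapsis v_p = √[μ(2/r₁ − 1/a_t)] = 4301 m/s.
At r₂: circular v_c2 = √(μ/r₂) = 1917 m/s; transfer-apoapsis v_a = √[μ(2/r₂ − 1/a_t)] = 1310 m/s.
Δv₂ = v_c2 − v_a = 607.2 m/s.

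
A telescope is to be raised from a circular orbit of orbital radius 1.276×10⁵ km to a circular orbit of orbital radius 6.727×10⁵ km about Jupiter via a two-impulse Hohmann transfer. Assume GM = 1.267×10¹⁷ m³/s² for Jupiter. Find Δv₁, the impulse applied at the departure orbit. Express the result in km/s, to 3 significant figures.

r₁ = 1.276×10⁵ km = 1.276×10⁸ m.
r₂ = 6.727×10⁵ km = 6.727×10⁸ m.
Transfer ellipse a_t = (r₁ + r₂)/2 = 4.002×10⁸ m.
At r₁: circular v_c1 = √(μ/r₁) = 31510 m/s; transfer-perijove v_p = √[μ(2/r₁ − 1/a_t)] = 40860 m/s.
Δv₁ = v_p − v_c1 = 9346 m/s.
= 9.346 km/s.

Δv ≈ 9.35 km/s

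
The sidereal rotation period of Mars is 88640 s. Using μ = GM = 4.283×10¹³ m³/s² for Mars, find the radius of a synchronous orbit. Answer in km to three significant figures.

A synchronous orbit has period T, so by Kepler's third law a = (μT²/4π²)^(1/3).
μT²/4π² = 4.283×10¹³ × (8.864×10⁴)² / 39.48 = 8.524×10²¹ m³.
a = 2.043×10⁷ m = 20428 km.

r_sync ≈ 20400 km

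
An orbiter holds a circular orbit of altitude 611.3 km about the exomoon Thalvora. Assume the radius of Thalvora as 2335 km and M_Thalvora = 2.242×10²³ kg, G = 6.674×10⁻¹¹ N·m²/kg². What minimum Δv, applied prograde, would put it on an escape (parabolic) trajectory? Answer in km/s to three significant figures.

μ = GM = 6.674×10⁻¹¹ × 2.242×10²³ = 1.496×10¹³ m³/s².
r = 2335 + 611.3 = 2946.3 km = 2.9463×10⁶ m.
Circular speed v_c = √(μ/r) = 2254 m/s.
Escape speed v_esc = √(2μ/r) = √2 × v_c = 3187 m/s.
Δv = v_esc − v_c = 933.5 m/s = 0.9335 km/s.

Δv ≈ 0.933 km/s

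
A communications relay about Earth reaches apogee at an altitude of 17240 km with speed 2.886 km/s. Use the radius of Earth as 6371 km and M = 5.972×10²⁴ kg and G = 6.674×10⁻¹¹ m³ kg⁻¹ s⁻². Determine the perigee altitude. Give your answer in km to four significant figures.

μ = GM = 6.674×10⁻¹¹ × 5.972×10²⁴ = 3.986×10¹⁴ m³/s².
r_a = 6371 + 17240 = 23611 km = 2.361×10⁷ m.
Specific energy ε = v²/2 − μ/r = -1.272×10⁷ J/kg, so a = −μ/(2ε) = 1.567×10⁷ m.
The apsides satisfy r_p + r_a = 2a, so the perigee radius is 2a − r_a = 7.732×10⁶ m = 7732.5 km.
Perigee altitude = 7732.5 − 6371 = 1361.5 km.

perigee altitude ≈ 1361 km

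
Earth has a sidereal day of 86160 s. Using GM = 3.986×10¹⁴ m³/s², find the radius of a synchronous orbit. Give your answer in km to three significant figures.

r_sync ≈ 42200 km

A synchronous orbit has period T, so by Kepler's third law a = (μT²/4π²)^(1/3).
μT²/4π² = 3.986×10¹⁴ × (8.616×10⁴)² / 39.48 = 7.495×10²² m³.
a = 4.216×10⁷ m = 42163 km.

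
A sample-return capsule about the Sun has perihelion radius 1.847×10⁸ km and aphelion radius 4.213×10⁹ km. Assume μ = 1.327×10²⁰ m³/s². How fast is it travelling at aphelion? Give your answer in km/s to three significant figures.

v ≈ 1.63 km/s

Semi-major axis a = (r_p + r_a)/2 = 2.1988×10⁹ km = 2.199×10¹² m.
Vis-viva: v² = μ(2/r − 1/a) = 1.327×10²⁰ × (4.747×10⁻¹³ − 4.548×10⁻¹³) = 2.646×10⁶ m²/s².
v = 1627 m/s = 1.627 km/s.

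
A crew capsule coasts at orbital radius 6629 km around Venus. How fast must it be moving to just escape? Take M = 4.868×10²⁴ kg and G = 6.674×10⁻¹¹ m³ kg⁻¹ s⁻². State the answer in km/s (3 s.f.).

μ = GM = 6.674×10⁻¹¹ × 4.868×10²⁴ = 3.249×10¹⁴ m³/s².
r = 6629 km = 6.629×10⁶ m.
Escape speed v_esc = √(2μ/r) = √(2 × 3.249×10¹⁴ / 6.629×10⁶) = √(9.802×10⁷) = 9901 m/s.
= 9.901 km/s.

v_esc ≈ 9.90 km/s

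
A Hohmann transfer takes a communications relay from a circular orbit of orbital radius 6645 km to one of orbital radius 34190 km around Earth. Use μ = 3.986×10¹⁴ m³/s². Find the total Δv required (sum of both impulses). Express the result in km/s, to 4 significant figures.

r₁ = 6645 km = 6.645×10⁶ m.
r₂ = 34190 km = 3.419×10⁷ m.
Transfer ellipse a_t = (r₁ + r₂)/2 = 2.042×10⁷ m.
At r₁: circular v_c1 = √(μ/r₁) = 7745 m/s; transfer-perigee v_p = √[μ(2/r₁ − 1/a_t)] = 10020 m/s.
Δv₁ = v_p − v_c1 = 2277 m/s.
At r₂: circular v_c2 = √(μ/r₂) = 3414 m/s; transfer-apogee v_a = √[μ(2/r₂ − 1/a_t)] = 1948 m/s.
Δv₂ = v_c2 − v_a = 1467 m/s.
Total Δv = Δv₁ + Δv₂ = 3744 m/s = 3.744 km/s.

Δv_total ≈ 3.744 km/s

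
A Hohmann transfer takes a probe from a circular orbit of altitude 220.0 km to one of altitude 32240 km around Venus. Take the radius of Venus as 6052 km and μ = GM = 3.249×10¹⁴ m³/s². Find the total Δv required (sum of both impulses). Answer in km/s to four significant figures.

Δv_total ≈ 3.605 km/s

r₁ = 6052 + 220.0 = 6272.0 km = 6.2720×10⁶ m.
r₂ = 6052 + 32240 = 38292 km = 3.8292×10⁷ m.
Transfer ellipse a_t = (r₁ + r₂)/2 = 2.228×10⁷ m.
At r₁: circular v_c1 = √(μ/r₁) = 7197 m/s; transfer-periapsis v_p = √[μ(2/r₁ − 1/a_t)] = 9435 m/s.
Δv₁ = v_p − v_c1 = 2238 m/s.
At r₂: circular v_c2 = √(μ/r₂) = 2913 m/s; transfer-apoapsis v_a = √[μ(2/r₂ − 1/a_t)] = 1545 m/s.
Δv₂ = v_c2 − v_a = 1367 m/s.
Total Δv = Δv₁ + Δv₂ = 3605 m/s = 3.605 km/s.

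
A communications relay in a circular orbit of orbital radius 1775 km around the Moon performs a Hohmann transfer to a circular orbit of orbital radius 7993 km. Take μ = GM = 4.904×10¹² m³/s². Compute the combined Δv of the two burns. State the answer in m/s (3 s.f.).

Δv_total ≈ 775 m/s

r₁ = 1775 km = 1.775×10⁶ m.
r₂ = 7993 km = 7.993×10⁶ m.
Transfer ellipse a_t = (r₁ + r₂)/2 = 4.884×10⁶ m.
At r₁: circular v_c1 = √(μ/r₁) = 1662 m/s; transfer-perilune v_p = √[μ(2/r₁ − 1/a_t)] = 2126 m/s.
Δv₁ = v_p − v_c1 = 464.2 m/s.
At r₂: circular v_c2 = √(μ/r₂) = 783.3 m/s; transfer-apolune v_a = √[μ(2/r₂ − 1/a_t)] = 472.2 m/s.
Δv₂ = v_c2 − v_a = 311.1 m/s.
Total Δv = Δv₁ + Δv₂ = 775.3 m/s.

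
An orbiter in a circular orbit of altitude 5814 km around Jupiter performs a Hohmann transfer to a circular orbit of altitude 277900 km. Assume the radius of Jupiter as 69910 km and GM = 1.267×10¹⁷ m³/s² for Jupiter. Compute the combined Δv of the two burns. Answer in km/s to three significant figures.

Δv_total ≈ 19.2 km/s

r₁ = 69910 + 5814 = 75724 km = 7.5724×10⁷ m.
r₂ = 69910 + 277900 = 347810 km = 3.4781×10⁸ m.
Transfer ellipse a_t = (r₁ + r₂)/2 = 2.118×10⁸ m.
At r₁: circular v_c1 = √(μ/r₁) = 40900 m/s; transfer-perijove v_p = √[μ(2/r₁ − 1/a_t)] = 52420 m/s.
Δv₁ = v_p − v_c1 = 11520 m/s.
At r₂: circular v_c2 = √(μ/r₂) = 19090 m/s; transfer-apojove v_a = √[μ(2/r₂ − 1/a_t)] = 11410 m/s.
Δv₂ = v_c2 − v_a = 7673 m/s.
Total Δv = Δv₁ + Δv₂ = 19190 m/s = 19.19 km/s.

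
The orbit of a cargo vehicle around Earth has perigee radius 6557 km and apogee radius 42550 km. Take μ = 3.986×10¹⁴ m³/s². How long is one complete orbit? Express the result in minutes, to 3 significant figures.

T ≈ 638 minutes

Semi-major axis a = (r_p + r_a)/2 = (6557.0 + 42550)/2 = 24554 km = 2.455×10⁷ m.
By Kepler's third law T = 2π√(a³/μ) = 2π × 6.094×10³ = 3.829×10⁴ s.
= 638.2 minutes.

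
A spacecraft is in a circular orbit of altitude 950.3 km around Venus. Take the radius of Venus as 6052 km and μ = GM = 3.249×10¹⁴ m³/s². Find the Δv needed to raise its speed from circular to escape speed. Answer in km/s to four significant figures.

r = 6052 + 950.3 = 7002.3 km = 7.0023×10⁶ m.
Circular speed v_c = √(μ/r) = 6812 m/s.
Escape speed v_esc = √(2μ/r) = √2 × v_c = 9633 m/s.
Δv = v_esc − v_c = 2821 m/s = 2.821 km/s.

Δv ≈ 2.821 km/s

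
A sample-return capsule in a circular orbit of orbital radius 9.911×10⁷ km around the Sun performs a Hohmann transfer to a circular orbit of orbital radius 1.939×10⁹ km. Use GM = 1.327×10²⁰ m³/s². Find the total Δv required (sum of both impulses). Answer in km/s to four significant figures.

r₁ = 9.911×10⁷ km = 9.911×10¹⁰ m.
r₂ = 1.939×10⁹ km = 1.939×10¹² m.
Transfer ellipse a_t = (r₁ + r₂)/2 = 1.019×10¹² m.
At r₁: circular v_c1 = √(μ/r₁) = 36590 m/s; transfer-perihelion v_p = √[μ(2/r₁ − 1/a_t)] = 50470 m/s.
Δv₁ = v_p − v_c1 = 13880 m/s.
At r₂: circular v_c2 = √(μ/r₂) = 8273 m/s; transfer-aphelion v_a = √[μ(2/r₂ − 1/a_t)] = 2580 m/s.
Δv₂ = v_c2 − v_a = 5693 m/s.
Total Δv = Δv₁ + Δv₂ = 19580 m/s = 19.58 km/s.

Δv_total ≈ 19.58 km/s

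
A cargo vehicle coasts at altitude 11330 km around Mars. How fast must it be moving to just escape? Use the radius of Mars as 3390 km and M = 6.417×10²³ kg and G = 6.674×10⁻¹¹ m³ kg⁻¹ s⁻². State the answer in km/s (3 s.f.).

v_esc ≈ 2.41 km/s

μ = GM = 6.674×10⁻¹¹ × 6.417×10²³ = 4.283×10¹³ m³/s².
r = 3390 + 11330 = 14720 km = 1.4720×10⁷ m.
Escape speed v_esc = √(2μ/r) = √(2 × 4.283×10¹³ / 1.472×10⁷) = √(5.819×10⁶) = 2412 m/s.
= 2.412 km/s.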